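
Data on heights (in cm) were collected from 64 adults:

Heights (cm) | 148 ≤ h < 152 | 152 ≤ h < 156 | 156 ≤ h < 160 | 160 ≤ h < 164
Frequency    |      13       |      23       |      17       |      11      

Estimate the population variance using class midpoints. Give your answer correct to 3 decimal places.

15.859

Midpoints: 150, 154, 158, 162
n = 64, Σfm = 9960, mean = 155.6250
Σfm² = 1551040
Σf(m − x̄)² = Σfm² − (Σfm)²/n = 1551040 − 9960²/64 = 1015.0000
Population variance = 1015.0000 / 64 = 15.8594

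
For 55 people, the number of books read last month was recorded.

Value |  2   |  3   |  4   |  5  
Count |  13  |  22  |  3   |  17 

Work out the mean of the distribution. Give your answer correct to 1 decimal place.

Values: 2, 3, 4, 5
Σfx = 13×2 + 22×3 + 3×4 + 17×5 = 189
n = Σf = 55
Mean = 189 / 55 = 3.4364

3.4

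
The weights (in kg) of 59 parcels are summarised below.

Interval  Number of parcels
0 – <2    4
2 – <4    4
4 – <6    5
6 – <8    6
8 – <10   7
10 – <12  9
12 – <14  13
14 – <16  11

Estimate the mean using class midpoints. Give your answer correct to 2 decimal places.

9.81

Midpoints: 1, 3, 5, 7, 9, 11, 13, 15
Σfm = 4×1 + 4×3 + 5×5 + 6×7 + 7×9 + 9×11 + 13×13 + 11×15 = 579
n = Σf = 59
Mean = 579 / 59 = 9.8136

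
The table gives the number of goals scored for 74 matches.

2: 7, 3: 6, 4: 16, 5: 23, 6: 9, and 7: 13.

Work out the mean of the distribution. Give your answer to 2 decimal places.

Values: 2, 3, 4, 5, 6, 7
Σfx = 7×2 + 6×3 + 16×4 + 23×5 + 9×6 + 13×7 = 356
n = Σf = 74
Mean = 356 / 74 = 4.8108

4.81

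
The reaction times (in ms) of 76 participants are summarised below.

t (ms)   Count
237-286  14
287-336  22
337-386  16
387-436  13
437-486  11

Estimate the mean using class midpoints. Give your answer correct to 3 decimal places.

Midpoints: 261.5, 311.5, 361.5, 411.5, 461.5
Σfm = 14×261.5 + 22×311.5 + 16×361.5 + 13×411.5 + 11×461.5 = 26724
n = Σf = 76
Mean = 26724 / 76 = 351.6316

351.632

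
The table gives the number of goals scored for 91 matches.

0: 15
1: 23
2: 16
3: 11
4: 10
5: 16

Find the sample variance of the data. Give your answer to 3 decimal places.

Values: 0, 1, 2, 3, 4, 5
n = 91, Σfx = 208, mean = 2.2857
Σfx² = 746
Σf(x − x̄)² = Σfx² − (Σfx)²/n = 746 − 208²/91 = 270.5714
Sample variance = 270.5714 / 90 = 3.0063

3.006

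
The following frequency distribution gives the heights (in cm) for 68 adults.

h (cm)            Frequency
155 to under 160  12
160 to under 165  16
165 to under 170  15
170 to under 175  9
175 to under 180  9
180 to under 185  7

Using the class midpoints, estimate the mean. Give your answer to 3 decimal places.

Midpoints: 157.5, 162.5, 167.5, 172.5, 177.5, 182.5
Σfm = 12×157.5 + 16×162.5 + 15×167.5 + 9×172.5 + 9×177.5 + 7×182.5 = 11430
n = Σf = 68
Mean = 11430 / 68 = 168.0882

168.088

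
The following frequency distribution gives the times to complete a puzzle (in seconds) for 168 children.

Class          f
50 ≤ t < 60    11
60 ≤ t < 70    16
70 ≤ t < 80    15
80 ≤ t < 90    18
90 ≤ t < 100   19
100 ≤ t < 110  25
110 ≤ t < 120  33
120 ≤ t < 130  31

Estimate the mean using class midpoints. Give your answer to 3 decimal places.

97.619

Midpoints: 55, 65, 75, 85, 95, 105, 115, 125
Σfm = 11×55 + 16×65 + 15×75 + 18×85 + 19×95 + 25×105 + 33×115 + 31×125 = 16400
n = Σf = 168
Mean = 16400 / 168 = 97.6190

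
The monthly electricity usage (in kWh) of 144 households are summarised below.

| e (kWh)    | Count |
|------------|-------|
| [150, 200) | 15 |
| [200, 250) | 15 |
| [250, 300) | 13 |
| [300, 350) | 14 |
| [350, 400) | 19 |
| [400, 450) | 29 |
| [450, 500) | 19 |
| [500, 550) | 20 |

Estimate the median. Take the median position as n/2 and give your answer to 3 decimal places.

Cumulative frequencies: 15, 30, 43, 57, 76, 105, 124, 144
n = 144; position = n/2 = 72.
This falls in the class [350, 400): L = 350, F = 57, f = 19, h = 50.
Median ≈ 350 + ((72 − 57) / 19) × 50 = 389.4737

389.474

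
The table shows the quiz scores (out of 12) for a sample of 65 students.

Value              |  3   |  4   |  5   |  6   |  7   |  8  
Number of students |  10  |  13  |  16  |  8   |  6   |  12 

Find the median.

Cumulative frequencies: 10, 23, 39, 47, 53, 65
n = 65, so the median is the value in position (n+1)/2 = 33.
Position 33 falls at value 5.

5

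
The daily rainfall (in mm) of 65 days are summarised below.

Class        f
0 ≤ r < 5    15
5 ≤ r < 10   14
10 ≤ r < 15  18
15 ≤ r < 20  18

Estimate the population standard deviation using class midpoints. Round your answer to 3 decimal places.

Midpoints: 2.5, 7.5, 12.5, 17.5
n = 65, Σfm = 682.5, mean = 10.5000
Σfm² = 9206.25
Σf(m − x̄)² = Σfm² − (Σfm)²/n = 9206.25 − 682.5²/65 = 2040.0000
Population variance = 2040.0000 / 65 = 31.3846
Standard deviation = √31.3846 = 5.6022

5.602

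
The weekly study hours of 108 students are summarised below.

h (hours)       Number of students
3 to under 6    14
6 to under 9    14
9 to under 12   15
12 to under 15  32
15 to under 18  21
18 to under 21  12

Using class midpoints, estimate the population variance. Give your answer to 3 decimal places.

Midpoints: 4.5, 7.5, 10.5, 13.5, 16.5, 19.5
n = 108, Σfm = 1338, mean = 12.3889
Σfm² = 18837
Σf(m − x̄)² = Σfm² − (Σfm)²/n = 18837 − 1338²/108 = 2260.6667
Population variance = 2260.6667 / 108 = 20.9321

20.932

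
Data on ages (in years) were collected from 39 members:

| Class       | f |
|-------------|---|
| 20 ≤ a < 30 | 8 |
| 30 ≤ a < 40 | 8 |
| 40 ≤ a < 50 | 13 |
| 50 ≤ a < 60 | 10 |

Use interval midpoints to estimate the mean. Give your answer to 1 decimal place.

Midpoints: 25, 35, 45, 55
Σfm = 8×25 + 8×35 + 13×45 + 10×55 = 1615
n = Σf = 39
Mean = 1615 / 39 = 41.4103

41.4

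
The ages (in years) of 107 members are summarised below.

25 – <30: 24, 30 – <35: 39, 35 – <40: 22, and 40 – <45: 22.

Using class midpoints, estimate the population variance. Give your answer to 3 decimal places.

27.457

Midpoints: 27.5, 32.5, 37.5, 42.5
n = 107, Σfm = 3687.5, mean = 34.4626
Σfm² = 130018.75
Σf(m − x̄)² = Σfm² − (Σfm)²/n = 130018.75 − 3687.5²/107 = 2937.8505
Population variance = 2937.8505 / 107 = 27.4565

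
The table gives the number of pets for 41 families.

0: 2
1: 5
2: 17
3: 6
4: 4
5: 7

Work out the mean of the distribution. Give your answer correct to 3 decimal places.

Values: 0, 1, 2, 3, 4, 5
Σfx = 2×0 + 5×1 + 17×2 + 6×3 + 4×4 + 7×5 = 108
n = Σf = 41
Mean = 108 / 41 = 2.6341

2.634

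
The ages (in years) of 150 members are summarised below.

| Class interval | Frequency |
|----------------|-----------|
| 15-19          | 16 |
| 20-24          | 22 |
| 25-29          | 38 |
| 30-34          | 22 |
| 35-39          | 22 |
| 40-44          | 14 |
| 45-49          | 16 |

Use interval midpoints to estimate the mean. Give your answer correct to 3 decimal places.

30.933

Midpoints: 17, 22, 27, 32, 37, 42, 47
Σfm = 16×17 + 22×22 + 38×27 + 22×32 + 22×37 + 14×42 + 16×47 = 4640
n = Σf = 150
Mean = 4640 / 150 = 30.9333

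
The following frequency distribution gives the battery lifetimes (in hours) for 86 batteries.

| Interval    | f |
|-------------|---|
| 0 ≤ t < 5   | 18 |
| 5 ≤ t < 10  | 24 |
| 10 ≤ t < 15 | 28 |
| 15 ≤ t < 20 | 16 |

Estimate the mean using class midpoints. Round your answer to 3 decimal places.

9.942

Midpoints: 2.5, 7.5, 12.5, 17.5
Σfm = 18×2.5 + 24×7.5 + 28×12.5 + 16×17.5 = 855
n = Σf = 86
Mean = 855 / 86 = 9.9419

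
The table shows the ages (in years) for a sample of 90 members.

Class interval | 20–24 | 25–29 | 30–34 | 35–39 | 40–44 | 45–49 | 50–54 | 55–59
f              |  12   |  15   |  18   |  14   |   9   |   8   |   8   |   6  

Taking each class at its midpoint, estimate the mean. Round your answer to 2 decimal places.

Midpoints: 22, 27, 32, 37, 42, 47, 52, 57
Σfm = 12×22 + 15×27 + 18×32 + 14×37 + 9×42 + 8×47 + 8×52 + 6×57 = 3275
n = Σf = 90
Mean = 3275 / 90 = 36.3889

36.39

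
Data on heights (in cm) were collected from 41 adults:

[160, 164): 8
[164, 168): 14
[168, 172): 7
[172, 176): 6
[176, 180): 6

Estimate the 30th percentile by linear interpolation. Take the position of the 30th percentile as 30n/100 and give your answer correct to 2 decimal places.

Cumulative frequencies: 8, 22, 29, 35, 41
n = 41; position = 30n/100 = 12.3.
This falls in the class [164, 168): L = 164, F = 8, f = 14, h = 4.
30th percentile ≈ 164 + ((12.3 − 8) / 14) × 4 = 165.2286

165.23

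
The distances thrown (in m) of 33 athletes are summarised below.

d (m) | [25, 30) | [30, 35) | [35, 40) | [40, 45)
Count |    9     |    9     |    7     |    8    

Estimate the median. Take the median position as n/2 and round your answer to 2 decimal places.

Cumulative frequencies: 9, 18, 25, 33
n = 33; position = n/2 = 16.5.
This falls in the class [30, 35): L = 30, F = 9, f = 9, h = 5.
Median ≈ 30 + ((16.5 − 9) / 9) × 5 = 34.1667

34.17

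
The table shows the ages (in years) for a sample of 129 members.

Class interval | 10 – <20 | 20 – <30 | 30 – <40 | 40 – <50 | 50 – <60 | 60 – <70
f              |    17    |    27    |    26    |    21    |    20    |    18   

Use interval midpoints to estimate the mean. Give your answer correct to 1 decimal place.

39.2

Midpoints: 15, 25, 35, 45, 55, 65
Σfm = 17×15 + 27×25 + 26×35 + 21×45 + 20×55 + 18×65 = 5055
n = Σf = 129
Mean = 5055 / 129 = 39.1860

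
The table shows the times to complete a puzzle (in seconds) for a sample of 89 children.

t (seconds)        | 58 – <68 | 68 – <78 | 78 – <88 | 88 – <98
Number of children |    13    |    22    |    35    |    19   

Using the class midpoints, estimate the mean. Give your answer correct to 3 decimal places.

79.742

Midpoints: 63, 73, 83, 93
Σfm = 13×63 + 22×73 + 35×83 + 19×93 = 7097
n = Σf = 89
Mean = 7097 / 89 = 79.7416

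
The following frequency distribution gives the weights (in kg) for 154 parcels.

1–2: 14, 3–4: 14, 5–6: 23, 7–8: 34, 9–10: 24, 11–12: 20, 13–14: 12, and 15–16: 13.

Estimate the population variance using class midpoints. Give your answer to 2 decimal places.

Midpoints: 1.5, 3.5, 5.5, 7.5, 9.5, 11.5, 13.5, 15.5
n = 154, Σfm = 1273, mean = 8.2662
Σfm² = 12932.5
Σf(m − x̄)² = Σfm² − (Σfm)²/n = 12932.5 − 1273²/154 = 2409.5844
Population variance = 2409.5844 / 154 = 15.6467

15.65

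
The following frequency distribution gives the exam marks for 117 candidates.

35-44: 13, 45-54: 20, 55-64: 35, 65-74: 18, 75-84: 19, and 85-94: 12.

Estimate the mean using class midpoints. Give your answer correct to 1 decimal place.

Midpoints: 39.5, 49.5, 59.5, 69.5, 79.5, 89.5
Σfm = 13×39.5 + 20×49.5 + 35×59.5 + 18×69.5 + 19×79.5 + 12×89.5 = 7421.5
n = Σf = 117
Mean = 7421.5 / 117 = 63.4316

63.4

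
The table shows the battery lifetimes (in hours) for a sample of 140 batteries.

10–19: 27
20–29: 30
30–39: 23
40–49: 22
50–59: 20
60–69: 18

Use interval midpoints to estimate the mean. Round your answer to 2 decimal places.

36.79

Midpoints: 14.5, 24.5, 34.5, 44.5, 54.5, 64.5
Σfm = 27×14.5 + 30×24.5 + 23×34.5 + 22×44.5 + 20×54.5 + 18×64.5 = 5150
n = Σf = 140
Mean = 5150 / 140 = 36.7857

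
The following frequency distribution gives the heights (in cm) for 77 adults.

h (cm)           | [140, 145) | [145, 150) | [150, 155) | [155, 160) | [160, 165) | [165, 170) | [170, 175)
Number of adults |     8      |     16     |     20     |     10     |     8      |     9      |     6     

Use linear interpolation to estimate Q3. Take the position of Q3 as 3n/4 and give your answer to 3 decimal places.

Cumulative frequencies: 8, 24, 44, 54, 62, 71, 77
n = 77; position = 3n/4 = 57.75.
This falls in the class [160, 165): L = 160, F = 54, f = 8, h = 5.
Upper quartile ≈ 160 + ((57.75 − 54) / 8) × 5 = 162.3438

162.344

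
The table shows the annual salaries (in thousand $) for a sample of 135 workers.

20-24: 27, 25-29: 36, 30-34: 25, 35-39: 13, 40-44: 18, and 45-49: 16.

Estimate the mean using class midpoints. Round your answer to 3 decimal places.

Midpoints: 22, 27, 32, 37, 42, 47
Σfm = 27×22 + 36×27 + 25×32 + 13×37 + 18×42 + 16×47 = 4355
n = Σf = 135
Mean = 4355 / 135 = 32.2593

32.259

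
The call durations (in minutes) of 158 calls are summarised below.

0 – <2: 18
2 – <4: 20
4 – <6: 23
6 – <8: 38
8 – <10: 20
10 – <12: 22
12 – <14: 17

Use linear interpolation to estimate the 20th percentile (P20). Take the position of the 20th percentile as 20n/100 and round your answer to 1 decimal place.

Cumulative frequencies: 18, 38, 61, 99, 119, 141, 158
n = 158; position = 20n/100 = 31.6.
This falls in the class 2 – <4: L = 2, F = 18, f = 20, h = 2.
20th percentile ≈ 2 + ((31.6 − 18) / 20) × 2 = 3.3600

3.4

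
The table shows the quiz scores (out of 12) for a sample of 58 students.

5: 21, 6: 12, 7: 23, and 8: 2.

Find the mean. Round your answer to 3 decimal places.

6.103

Values: 5, 6, 7, 8
Σfx = 21×5 + 12×6 + 23×7 + 2×8 = 354
n = Σf = 58
Mean = 354 / 58 = 6.1034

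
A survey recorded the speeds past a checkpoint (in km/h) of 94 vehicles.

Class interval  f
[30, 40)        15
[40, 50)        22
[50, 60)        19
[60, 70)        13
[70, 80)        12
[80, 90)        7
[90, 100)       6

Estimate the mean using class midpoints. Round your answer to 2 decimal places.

58.19

Midpoints: 35, 45, 55, 65, 75, 85, 95
Σfm = 15×35 + 22×45 + 19×55 + 13×65 + 12×75 + 7×85 + 6×95 = 5470
n = Σf = 94
Mean = 5470 / 94 = 58.1915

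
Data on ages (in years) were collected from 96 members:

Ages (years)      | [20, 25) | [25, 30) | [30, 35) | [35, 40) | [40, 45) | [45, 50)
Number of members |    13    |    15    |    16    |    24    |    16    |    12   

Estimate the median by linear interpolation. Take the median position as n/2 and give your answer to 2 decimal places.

Cumulative frequencies: 13, 28, 44, 68, 84, 96
n = 96; position = n/2 = 48.
This falls in the class [35, 40): L = 35, F = 44, f = 24, h = 5.
Median ≈ 35 + ((48 − 44) / 24) × 5 = 35.8333

35.83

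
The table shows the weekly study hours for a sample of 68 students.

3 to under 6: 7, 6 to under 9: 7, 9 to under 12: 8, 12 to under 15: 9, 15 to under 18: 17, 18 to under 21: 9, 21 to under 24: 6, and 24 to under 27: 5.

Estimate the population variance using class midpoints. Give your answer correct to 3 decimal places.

Midpoints: 4.5, 7.5, 10.5, 13.5, 16.5, 19.5, 22.5, 25.5
n = 68, Σfm = 1008, mean = 14.8235
Σfm² = 17397
Σf(m − x̄)² = Σfm² − (Σfm)²/n = 17397 − 1008²/68 = 2454.8824
Population variance = 2454.8824 / 68 = 36.1012

36.101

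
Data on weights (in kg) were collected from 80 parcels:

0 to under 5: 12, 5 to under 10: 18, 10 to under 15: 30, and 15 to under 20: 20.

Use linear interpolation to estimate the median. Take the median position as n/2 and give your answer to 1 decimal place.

Cumulative frequencies: 12, 30, 60, 80
n = 80; position = n/2 = 40.
This falls in the class 10 to under 15: L = 10, F = 30, f = 30, h = 5.
Median ≈ 10 + ((40 − 30) / 30) × 5 = 11.6667

11.7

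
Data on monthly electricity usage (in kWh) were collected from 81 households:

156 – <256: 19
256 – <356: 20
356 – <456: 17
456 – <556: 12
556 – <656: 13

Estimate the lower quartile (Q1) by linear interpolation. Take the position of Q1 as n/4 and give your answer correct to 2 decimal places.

262.25

Cumulative frequencies: 19, 39, 56, 68, 81
n = 81; position = n/4 = 20.25.
This falls in the class 256 – <356: L = 256, F = 19, f = 20, h = 100.
Lower quartile ≈ 256 + ((20.25 − 19) / 20) × 100 = 262.2500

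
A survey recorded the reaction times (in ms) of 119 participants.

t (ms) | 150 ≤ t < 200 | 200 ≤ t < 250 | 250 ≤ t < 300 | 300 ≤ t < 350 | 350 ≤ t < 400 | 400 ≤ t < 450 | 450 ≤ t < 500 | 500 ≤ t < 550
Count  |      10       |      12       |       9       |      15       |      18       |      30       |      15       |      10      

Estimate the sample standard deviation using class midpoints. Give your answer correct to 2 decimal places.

102.51

Midpoints: 175, 225, 275, 325, 375, 425, 475, 525
n = 119, Σfm = 43675, mean = 367.0168
Σfm² = 17269375
Σf(m − x̄)² = Σfm² − (Σfm)²/n = 17269375 − 43675²/119 = 1239915.9664
Sample variance = 1239915.9664 / 118 = 10507.7624
Standard deviation = √10507.7624 = 102.5074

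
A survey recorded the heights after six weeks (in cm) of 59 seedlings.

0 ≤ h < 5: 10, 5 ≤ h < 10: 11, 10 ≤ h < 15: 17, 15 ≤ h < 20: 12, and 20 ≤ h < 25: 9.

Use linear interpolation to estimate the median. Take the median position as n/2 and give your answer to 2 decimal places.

Cumulative frequencies: 10, 21, 38, 50, 59
n = 59; position = n/2 = 29.5.
This falls in the class 10 ≤ h < 15: L = 10, F = 21, f = 17, h = 5.
Median ≈ 10 + ((29.5 − 21) / 17) × 5 = 12.5000

12.50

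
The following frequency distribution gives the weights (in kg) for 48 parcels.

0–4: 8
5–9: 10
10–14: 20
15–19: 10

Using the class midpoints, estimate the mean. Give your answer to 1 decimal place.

Midpoints: 2, 7, 12, 17
Σfm = 8×2 + 10×7 + 20×12 + 10×17 = 496
n = Σf = 48
Mean = 496 / 48 = 10.3333

10.3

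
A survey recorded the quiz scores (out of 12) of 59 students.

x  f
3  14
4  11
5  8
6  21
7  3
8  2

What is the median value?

Cumulative frequencies: 14, 25, 33, 54, 57, 59
n = 59, so the median is the value in position (n+1)/2 = 30.
Position 30 falls at value 5.

5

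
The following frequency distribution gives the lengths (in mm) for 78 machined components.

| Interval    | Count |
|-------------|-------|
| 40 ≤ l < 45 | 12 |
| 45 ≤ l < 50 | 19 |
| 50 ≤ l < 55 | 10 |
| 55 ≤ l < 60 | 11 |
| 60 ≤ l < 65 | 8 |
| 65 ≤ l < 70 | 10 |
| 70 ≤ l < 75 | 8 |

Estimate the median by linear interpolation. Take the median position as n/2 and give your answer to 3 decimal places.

Cumulative frequencies: 12, 31, 41, 52, 60, 70, 78
n = 78; position = n/2 = 39.
This falls in the class 50 ≤ l < 55: L = 50, F = 31, f = 10, h = 5.
Median ≈ 50 + ((39 − 31) / 10) × 5 = 54.0000

54.000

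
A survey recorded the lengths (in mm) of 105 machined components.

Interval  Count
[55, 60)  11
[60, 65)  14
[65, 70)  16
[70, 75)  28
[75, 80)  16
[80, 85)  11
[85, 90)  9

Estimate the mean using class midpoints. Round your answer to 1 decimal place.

Midpoints: 57.5, 62.5, 67.5, 72.5, 77.5, 82.5, 87.5
Σfm = 11×57.5 + 14×62.5 + 16×67.5 + 28×72.5 + 16×77.5 + 11×82.5 + 9×87.5 = 7552.5
n = Σf = 105
Mean = 7552.5 / 105 = 71.9286

71.9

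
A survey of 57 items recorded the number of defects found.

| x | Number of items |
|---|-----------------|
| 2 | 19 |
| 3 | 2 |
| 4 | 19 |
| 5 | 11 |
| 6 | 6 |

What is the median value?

Cumulative frequencies: 19, 21, 40, 51, 57
n = 57, so the median is the value in position (n+1)/2 = 29.
Position 29 falls at value 4.

4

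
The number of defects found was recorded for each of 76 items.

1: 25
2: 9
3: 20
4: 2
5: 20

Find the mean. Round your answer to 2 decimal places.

Values: 1, 2, 3, 4, 5
Σfx = 25×1 + 9×2 + 20×3 + 2×4 + 20×5 = 211
n = Σf = 76
Mean = 211 / 76 = 2.7763

2.78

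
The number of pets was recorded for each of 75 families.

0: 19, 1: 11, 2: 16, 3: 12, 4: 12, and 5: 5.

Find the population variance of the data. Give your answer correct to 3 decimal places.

2.559

Values: 0, 1, 2, 3, 4, 5
n = 75, Σfx = 152, mean = 2.0267
Σfx² = 500
Σf(x − x̄)² = Σfx² − (Σfx)²/n = 500 − 152²/75 = 191.9467
Population variance = 191.9467 / 75 = 2.5593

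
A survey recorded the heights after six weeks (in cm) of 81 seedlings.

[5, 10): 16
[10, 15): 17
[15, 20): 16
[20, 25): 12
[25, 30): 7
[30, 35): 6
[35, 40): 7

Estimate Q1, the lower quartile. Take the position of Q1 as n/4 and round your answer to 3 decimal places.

11.250

Cumulative frequencies: 16, 33, 49, 61, 68, 74, 81
n = 81; position = n/4 = 20.25.
This falls in the class [10, 15): L = 10, F = 16, f = 17, h = 5.
Lower quartile ≈ 10 + ((20.25 − 16) / 17) × 5 = 11.2500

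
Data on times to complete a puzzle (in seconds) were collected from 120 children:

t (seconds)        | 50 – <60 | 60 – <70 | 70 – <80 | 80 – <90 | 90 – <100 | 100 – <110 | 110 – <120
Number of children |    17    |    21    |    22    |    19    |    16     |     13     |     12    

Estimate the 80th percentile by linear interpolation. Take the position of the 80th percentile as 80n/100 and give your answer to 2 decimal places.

100.77

Cumulative frequencies: 17, 38, 60, 79, 95, 108, 120
n = 120; position = 80n/100 = 96.
This falls in the class 100 – <110: L = 100, F = 95, f = 13, h = 10.
80th percentile ≈ 100 + ((96 − 95) / 13) × 10 = 100.7692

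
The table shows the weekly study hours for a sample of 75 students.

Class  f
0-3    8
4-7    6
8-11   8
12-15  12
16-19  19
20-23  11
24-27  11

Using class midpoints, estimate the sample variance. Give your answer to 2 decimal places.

Midpoints: 1.5, 5.5, 9.5, 13.5, 17.5, 21.5, 25.5
n = 75, Σfm = 1132.5, mean = 15.1000
Σfm² = 21164.75
Σf(m − x̄)² = Σfm² − (Σfm)²/n = 21164.75 − 1132.5²/75 = 4064.0000
Sample variance = 4064.0000 / 74 = 54.9189

54.92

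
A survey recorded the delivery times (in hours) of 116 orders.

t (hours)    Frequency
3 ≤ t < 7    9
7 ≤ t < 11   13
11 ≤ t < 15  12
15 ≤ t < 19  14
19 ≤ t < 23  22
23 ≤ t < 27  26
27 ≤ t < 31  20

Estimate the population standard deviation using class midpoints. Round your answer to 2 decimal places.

7.52

Midpoints: 5, 9, 13, 17, 21, 25, 29
n = 116, Σfm = 2248, mean = 19.3793
Σfm² = 50124
Σf(m − x̄)² = Σfm² − (Σfm)²/n = 50124 − 2248²/116 = 6559.3103
Population variance = 6559.3103 / 116 = 56.5458
Standard deviation = √56.5458 = 7.5197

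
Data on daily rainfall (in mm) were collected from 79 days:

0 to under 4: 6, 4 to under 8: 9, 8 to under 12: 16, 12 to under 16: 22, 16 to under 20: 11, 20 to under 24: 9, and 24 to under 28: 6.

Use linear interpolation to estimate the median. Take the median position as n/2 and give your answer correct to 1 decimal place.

13.5

Cumulative frequencies: 6, 15, 31, 53, 64, 73, 79
n = 79; position = n/2 = 39.5.
This falls in the class 12 to under 16: L = 12, F = 31, f = 22, h = 4.
Median ≈ 12 + ((39.5 − 31) / 22) × 4 = 13.5455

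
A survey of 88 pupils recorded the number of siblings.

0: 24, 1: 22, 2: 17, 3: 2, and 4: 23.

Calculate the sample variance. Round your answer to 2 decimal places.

Values: 0, 1, 2, 3, 4
n = 88, Σfx = 154, mean = 1.7500
Σfx² = 476
Σf(x − x̄)² = Σfx² − (Σfx)²/n = 476 − 154²/88 = 206.5000
Sample variance = 206.5000 / 87 = 2.3736

2.37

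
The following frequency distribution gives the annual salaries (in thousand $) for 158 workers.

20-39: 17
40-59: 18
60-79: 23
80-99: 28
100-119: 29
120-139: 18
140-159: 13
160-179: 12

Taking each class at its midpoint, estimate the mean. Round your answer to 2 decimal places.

94.82

Midpoints: 29.5, 49.5, 69.5, 89.5, 109.5, 129.5, 149.5, 169.5
Σfm = 17×29.5 + 18×49.5 + 23×69.5 + 28×89.5 + 29×109.5 + 18×129.5 + 13×149.5 + 12×169.5 = 14981
n = Σf = 158
Mean = 14981 / 158 = 94.8165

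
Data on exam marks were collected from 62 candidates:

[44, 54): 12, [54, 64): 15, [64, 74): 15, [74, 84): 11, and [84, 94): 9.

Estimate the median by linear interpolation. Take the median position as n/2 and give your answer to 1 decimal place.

Cumulative frequencies: 12, 27, 42, 53, 62
n = 62; position = n/2 = 31.
This falls in the class [64, 74): L = 64, F = 27, f = 15, h = 10.
Median ≈ 64 + ((31 − 27) / 15) × 10 = 66.6667

66.7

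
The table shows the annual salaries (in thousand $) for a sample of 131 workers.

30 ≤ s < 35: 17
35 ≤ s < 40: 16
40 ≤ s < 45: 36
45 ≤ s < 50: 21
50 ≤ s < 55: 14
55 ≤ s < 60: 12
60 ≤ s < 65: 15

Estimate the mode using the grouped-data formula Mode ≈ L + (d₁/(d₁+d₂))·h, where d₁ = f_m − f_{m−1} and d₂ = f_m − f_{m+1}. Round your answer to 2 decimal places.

42.86

Modal class: 40 ≤ s < 45 (highest frequency 36).
d₁ = 36 − 16 = 20, d₂ = 36 − 21 = 15
Mode ≈ 40 + (20/(20+15)) × 5 = 40 + 2.8571 = 42.8571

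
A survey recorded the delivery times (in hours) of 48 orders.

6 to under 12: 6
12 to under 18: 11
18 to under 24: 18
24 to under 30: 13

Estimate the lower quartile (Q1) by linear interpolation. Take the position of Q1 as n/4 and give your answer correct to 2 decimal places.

Cumulative frequencies: 6, 17, 35, 48
n = 48; position = n/4 = 12.
This falls in the class 12 to under 18: L = 12, F = 6, f = 11, h = 6.
Lower quartile ≈ 12 + ((12 − 6) / 11) × 6 = 15.2727

15.27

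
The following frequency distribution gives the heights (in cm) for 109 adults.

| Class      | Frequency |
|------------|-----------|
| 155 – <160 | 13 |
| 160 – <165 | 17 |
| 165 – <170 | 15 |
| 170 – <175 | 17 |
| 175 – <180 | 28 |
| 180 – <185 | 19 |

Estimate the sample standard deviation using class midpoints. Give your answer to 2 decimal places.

Midpoints: 157.5, 162.5, 167.5, 172.5, 177.5, 182.5
n = 109, Σfm = 18692.5, mean = 171.4908
Σfm² = 3213081.25
Σf(m − x̄)² = Σfm² − (Σfm)²/n = 3213081.25 − 18692.5²/109 = 7488.9908
Sample variance = 7488.9908 / 108 = 69.3425
Standard deviation = √69.3425 = 8.3272

8.33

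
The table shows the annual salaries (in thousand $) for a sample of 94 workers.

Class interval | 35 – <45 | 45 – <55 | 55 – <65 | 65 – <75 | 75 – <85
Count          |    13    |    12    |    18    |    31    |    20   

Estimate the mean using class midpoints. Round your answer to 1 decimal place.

63.5

Midpoints: 40, 50, 60, 70, 80
Σfm = 13×40 + 12×50 + 18×60 + 31×70 + 20×80 = 5970
n = Σf = 94
Mean = 5970 / 94 = 63.5106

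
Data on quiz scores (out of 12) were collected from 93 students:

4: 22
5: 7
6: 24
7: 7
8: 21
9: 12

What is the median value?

6

Cumulative frequencies: 22, 29, 53, 60, 81, 93
n = 93, so the median is the value in position (n+1)/2 = 47.
Position 47 falls at value 6.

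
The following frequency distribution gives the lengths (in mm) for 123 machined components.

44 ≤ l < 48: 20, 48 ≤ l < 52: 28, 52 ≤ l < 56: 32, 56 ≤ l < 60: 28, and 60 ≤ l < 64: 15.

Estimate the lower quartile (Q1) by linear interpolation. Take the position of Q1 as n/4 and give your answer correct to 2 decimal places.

49.54

Cumulative frequencies: 20, 48, 80, 108, 123
n = 123; position = n/4 = 30.75.
This falls in the class 48 ≤ l < 52: L = 48, F = 20, f = 28, h = 4.
Lower quartile ≈ 48 + ((30.75 − 20) / 28) × 4 = 49.5357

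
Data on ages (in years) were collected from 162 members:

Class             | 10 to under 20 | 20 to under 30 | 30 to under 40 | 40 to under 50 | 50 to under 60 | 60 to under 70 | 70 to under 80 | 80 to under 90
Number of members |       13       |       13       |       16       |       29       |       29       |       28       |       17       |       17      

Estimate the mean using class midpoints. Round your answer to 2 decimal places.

Midpoints: 15, 25, 35, 45, 55, 65, 75, 85
Σfm = 13×15 + 13×25 + 16×35 + 29×45 + 29×55 + 28×65 + 17×75 + 17×85 = 8520
n = Σf = 162
Mean = 8520 / 162 = 52.5926

52.59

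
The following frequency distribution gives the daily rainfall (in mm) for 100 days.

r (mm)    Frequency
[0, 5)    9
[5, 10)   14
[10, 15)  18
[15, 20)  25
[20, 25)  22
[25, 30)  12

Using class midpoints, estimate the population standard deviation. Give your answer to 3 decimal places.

7.377

Midpoints: 2.5, 7.5, 12.5, 17.5, 22.5, 27.5
n = 100, Σfm = 1615, mean = 16.1500
Σfm² = 31525
Σf(m − x̄)² = Σfm² − (Σfm)²/n = 31525 − 1615²/100 = 5442.7500
Population variance = 5442.7500 / 100 = 54.4275
Standard deviation = √54.4275 = 7.3775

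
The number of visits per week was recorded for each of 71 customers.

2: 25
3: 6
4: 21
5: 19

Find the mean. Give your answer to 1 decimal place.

3.5

Values: 2, 3, 4, 5
Σfx = 25×2 + 6×3 + 21×4 + 19×5 = 247
n = Σf = 71
Mean = 247 / 71 = 3.4789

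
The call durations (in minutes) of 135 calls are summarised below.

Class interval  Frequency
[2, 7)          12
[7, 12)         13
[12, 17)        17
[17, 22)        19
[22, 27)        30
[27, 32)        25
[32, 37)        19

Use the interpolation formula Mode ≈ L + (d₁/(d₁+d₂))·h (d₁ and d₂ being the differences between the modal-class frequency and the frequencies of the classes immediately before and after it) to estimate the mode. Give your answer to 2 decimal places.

25.44

Modal class: [22, 27) (highest frequency 30).
d₁ = 30 − 19 = 11, d₂ = 30 − 25 = 5
Mode ≈ 22 + (11/(11+5)) × 5 = 22 + 3.4375 = 25.4375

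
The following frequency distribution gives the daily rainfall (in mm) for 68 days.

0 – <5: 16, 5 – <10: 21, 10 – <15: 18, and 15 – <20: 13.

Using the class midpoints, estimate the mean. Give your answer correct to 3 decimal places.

Midpoints: 2.5, 7.5, 12.5, 17.5
Σfm = 16×2.5 + 21×7.5 + 18×12.5 + 13×17.5 = 650
n = Σf = 68
Mean = 650 / 68 = 9.5588

9.559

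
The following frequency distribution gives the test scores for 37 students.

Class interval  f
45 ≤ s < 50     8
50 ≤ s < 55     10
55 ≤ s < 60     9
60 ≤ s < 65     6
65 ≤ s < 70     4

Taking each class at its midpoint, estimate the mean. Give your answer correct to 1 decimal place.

55.9

Midpoints: 47.5, 52.5, 57.5, 62.5, 67.5
Σfm = 8×47.5 + 10×52.5 + 9×57.5 + 6×62.5 + 4×67.5 = 2067.5
n = Σf = 37
Mean = 2067.5 / 37 = 55.8784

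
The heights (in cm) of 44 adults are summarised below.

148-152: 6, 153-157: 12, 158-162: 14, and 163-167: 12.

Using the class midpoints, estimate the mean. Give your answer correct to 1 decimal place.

158.6

Midpoints: 150, 155, 160, 165
Σfm = 6×150 + 12×155 + 14×160 + 12×165 = 6980
n = Σf = 44
Mean = 6980 / 44 = 158.6364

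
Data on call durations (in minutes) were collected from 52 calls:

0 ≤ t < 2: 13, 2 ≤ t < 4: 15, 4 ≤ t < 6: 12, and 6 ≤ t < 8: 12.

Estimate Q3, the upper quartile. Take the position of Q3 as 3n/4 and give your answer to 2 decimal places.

Cumulative frequencies: 13, 28, 40, 52
n = 52; position = 3n/4 = 39.
This falls in the class 4 ≤ t < 6: L = 4, F = 28, f = 12, h = 2.
Upper quartile ≈ 4 + ((39 − 28) / 12) × 2 = 5.8333

5.83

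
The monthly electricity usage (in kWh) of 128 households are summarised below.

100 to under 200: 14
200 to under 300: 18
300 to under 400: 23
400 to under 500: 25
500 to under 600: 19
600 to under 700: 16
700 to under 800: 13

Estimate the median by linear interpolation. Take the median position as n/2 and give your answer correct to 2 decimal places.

436.00

Cumulative frequencies: 14, 32, 55, 80, 99, 115, 128
n = 128; position = n/2 = 64.
This falls in the class 400 to under 500: L = 400, F = 55, f = 25, h = 100.
Median ≈ 400 + ((64 − 55) / 25) × 100 = 436.0000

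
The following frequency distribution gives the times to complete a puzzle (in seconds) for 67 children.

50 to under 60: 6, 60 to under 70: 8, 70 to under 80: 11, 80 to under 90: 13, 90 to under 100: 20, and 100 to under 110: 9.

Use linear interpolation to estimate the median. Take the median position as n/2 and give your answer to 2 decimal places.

86.54

Cumulative frequencies: 6, 14, 25, 38, 58, 67
n = 67; position = n/2 = 33.5.
This falls in the class 80 to under 90: L = 80, F = 25, f = 13, h = 10.
Median ≈ 80 + ((33.5 − 25) / 13) × 10 = 86.5385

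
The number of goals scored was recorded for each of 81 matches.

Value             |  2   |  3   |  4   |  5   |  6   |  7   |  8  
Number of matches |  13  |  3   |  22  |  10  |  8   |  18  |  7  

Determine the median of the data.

5

Cumulative frequencies: 13, 16, 38, 48, 56, 74, 81
n = 81, so the median is the value in position (n+1)/2 = 41.
Position 41 falls at value 5.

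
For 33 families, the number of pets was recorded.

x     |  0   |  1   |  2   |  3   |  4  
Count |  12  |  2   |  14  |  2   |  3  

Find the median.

Cumulative frequencies: 12, 14, 28, 30, 33
n = 33, so the median is the value in position (n+1)/2 = 17.
Position 17 falls at value 2.

2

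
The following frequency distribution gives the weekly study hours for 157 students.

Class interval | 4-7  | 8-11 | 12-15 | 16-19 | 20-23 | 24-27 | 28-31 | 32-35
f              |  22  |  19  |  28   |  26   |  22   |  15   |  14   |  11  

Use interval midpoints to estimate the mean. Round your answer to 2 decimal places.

17.65

Midpoints: 5.5, 9.5, 13.5, 17.5, 21.5, 25.5, 29.5, 33.5
Σfm = 22×5.5 + 19×9.5 + 28×13.5 + 26×17.5 + 22×21.5 + 15×25.5 + 14×29.5 + 11×33.5 = 2771.5
n = Σf = 157
Mean = 2771.5 / 157 = 17.6529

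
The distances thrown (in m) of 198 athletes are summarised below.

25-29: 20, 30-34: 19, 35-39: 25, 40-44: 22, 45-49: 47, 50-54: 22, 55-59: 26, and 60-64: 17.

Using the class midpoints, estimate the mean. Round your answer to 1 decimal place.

44.9

Midpoints: 27, 32, 37, 42, 47, 52, 57, 62
Σfm = 20×27 + 19×32 + 25×37 + 22×42 + 47×47 + 22×52 + 26×57 + 17×62 = 8886
n = Σf = 198
Mean = 8886 / 198 = 44.8788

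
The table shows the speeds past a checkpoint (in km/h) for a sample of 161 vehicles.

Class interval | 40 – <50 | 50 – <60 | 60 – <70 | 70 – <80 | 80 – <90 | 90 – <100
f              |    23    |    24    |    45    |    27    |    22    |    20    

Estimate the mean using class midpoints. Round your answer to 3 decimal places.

68.789

Midpoints: 45, 55, 65, 75, 85, 95
Σfm = 23×45 + 24×55 + 45×65 + 27×75 + 22×85 + 20×95 = 11075
n = Σf = 161
Mean = 11075 / 161 = 68.7888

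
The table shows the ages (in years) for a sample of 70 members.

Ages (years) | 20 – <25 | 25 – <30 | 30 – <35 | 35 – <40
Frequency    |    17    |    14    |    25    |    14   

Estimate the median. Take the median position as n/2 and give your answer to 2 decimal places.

30.80

Cumulative frequencies: 17, 31, 56, 70
n = 70; position = n/2 = 35.
This falls in the class 30 – <35: L = 30, F = 31, f = 25, h = 5.
Median ≈ 30 + ((35 − 31) / 25) × 5 = 30.8000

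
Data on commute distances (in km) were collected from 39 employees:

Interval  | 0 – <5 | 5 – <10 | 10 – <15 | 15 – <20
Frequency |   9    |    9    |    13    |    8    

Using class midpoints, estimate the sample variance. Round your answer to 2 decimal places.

28.78

Midpoints: 2.5, 7.5, 12.5, 17.5
n = 39, Σfm = 392.5, mean = 10.0641
Σfm² = 5043.75
Σf(m − x̄)² = Σfm² − (Σfm)²/n = 5043.75 − 392.5²/39 = 1093.5897
Sample variance = 1093.5897 / 38 = 28.7787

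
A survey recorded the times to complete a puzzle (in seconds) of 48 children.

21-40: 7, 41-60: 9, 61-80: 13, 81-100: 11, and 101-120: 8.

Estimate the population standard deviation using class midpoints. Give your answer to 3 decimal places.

Midpoints: 30.5, 50.5, 70.5, 90.5, 110.5
n = 48, Σfm = 3464, mean = 72.1667
Σfm² = 281852
Σf(m − x̄)² = Σfm² − (Σfm)²/n = 281852 − 3464²/48 = 31866.6667
Population variance = 31866.6667 / 48 = 663.8889
Standard deviation = √663.8889 = 25.7660

25.766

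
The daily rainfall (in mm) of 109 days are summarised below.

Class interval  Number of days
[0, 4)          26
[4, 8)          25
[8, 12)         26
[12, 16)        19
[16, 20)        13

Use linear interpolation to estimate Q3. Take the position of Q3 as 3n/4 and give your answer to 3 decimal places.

13.000

Cumulative frequencies: 26, 51, 77, 96, 109
n = 109; position = 3n/4 = 81.75.
This falls in the class [12, 16): L = 12, F = 77, f = 19, h = 4.
Upper quartile ≈ 12 + ((81.75 − 77) / 19) × 4 = 13.0000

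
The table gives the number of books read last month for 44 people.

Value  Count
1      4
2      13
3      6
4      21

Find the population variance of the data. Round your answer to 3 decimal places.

Values: 1, 2, 3, 4
n = 44, Σfx = 132, mean = 3.0000
Σfx² = 446
Σf(x − x̄)² = Σfx² − (Σfx)²/n = 446 − 132²/44 = 50.0000
Population variance = 50.0000 / 44 = 1.1364

1.136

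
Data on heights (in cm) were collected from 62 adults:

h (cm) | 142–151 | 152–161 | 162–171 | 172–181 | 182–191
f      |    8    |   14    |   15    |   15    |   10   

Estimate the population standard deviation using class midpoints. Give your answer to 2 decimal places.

Midpoints: 146.5, 156.5, 166.5, 176.5, 186.5
n = 62, Σfm = 10373, mean = 167.3065
Σfm² = 1745529.5
Σf(m − x̄)² = Σfm² − (Σfm)²/n = 1745529.5 − 10373²/62 = 10059.6774
Population variance = 10059.6774 / 62 = 162.2529
Standard deviation = √162.2529 = 12.7379

12.74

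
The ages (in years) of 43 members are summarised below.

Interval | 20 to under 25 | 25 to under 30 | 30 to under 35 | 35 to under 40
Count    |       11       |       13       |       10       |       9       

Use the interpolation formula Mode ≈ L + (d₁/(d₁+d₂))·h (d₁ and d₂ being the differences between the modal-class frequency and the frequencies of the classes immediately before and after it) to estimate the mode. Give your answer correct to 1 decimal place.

Modal class: 25 to under 30 (highest frequency 13).
d₁ = 13 − 11 = 2, d₂ = 13 − 10 = 3
Mode ≈ 25 + (2/(2+3)) × 5 = 25 + 2.0000 = 27.0000

27.0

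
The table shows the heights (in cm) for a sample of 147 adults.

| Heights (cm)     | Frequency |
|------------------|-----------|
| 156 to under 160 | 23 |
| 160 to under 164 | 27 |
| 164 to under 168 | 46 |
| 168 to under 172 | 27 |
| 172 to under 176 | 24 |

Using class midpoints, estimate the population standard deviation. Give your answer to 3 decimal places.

Midpoints: 158, 162, 166, 170, 174
n = 147, Σfm = 24410, mean = 166.0544
Σfm² = 4057260
Σf(m − x̄)² = Σfm² − (Σfm)²/n = 4057260 − 24410²/147 = 3871.5646
Population variance = 3871.5646 / 147 = 26.3372
Standard deviation = √26.3372 = 5.1320

5.132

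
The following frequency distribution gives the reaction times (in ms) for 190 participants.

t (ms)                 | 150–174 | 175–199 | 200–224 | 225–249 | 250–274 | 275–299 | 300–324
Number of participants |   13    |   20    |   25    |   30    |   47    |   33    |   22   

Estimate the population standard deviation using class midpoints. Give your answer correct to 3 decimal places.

43.278

Midpoints: 162, 187, 212, 237, 262, 287, 312
n = 190, Σfm = 46905, mean = 246.8684
Σfm² = 11935235
Σf(m − x̄)² = Σfm² − (Σfm)²/n = 11935235 − 46905²/190 = 355871.7105
Population variance = 355871.7105 / 190 = 1873.0090
Standard deviation = √1873.0090 = 43.2783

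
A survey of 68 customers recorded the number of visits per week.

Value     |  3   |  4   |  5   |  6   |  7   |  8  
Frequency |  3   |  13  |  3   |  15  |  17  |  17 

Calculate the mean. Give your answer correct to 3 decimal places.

Values: 3, 4, 5, 6, 7, 8
Σfx = 3×3 + 13×4 + 3×5 + 15×6 + 17×7 + 17×8 = 421
n = Σf = 68
Mean = 421 / 68 = 6.1912

6.191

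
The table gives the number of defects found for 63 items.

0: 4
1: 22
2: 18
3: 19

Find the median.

2

Cumulative frequencies: 4, 26, 44, 63
n = 63, so the median is the value in position (n+1)/2 = 32.
Position 32 falls at value 2.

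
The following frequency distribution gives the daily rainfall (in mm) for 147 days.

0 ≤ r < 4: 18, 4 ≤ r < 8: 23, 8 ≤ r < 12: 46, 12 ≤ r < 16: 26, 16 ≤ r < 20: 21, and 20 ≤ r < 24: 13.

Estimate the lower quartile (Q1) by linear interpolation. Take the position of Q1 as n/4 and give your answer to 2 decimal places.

7.26

Cumulative frequencies: 18, 41, 87, 113, 134, 147
n = 147; position = n/4 = 36.75.
This falls in the class 4 ≤ r < 8: L = 4, F = 18, f = 23, h = 4.
Lower quartile ≈ 4 + ((36.75 − 18) / 23) × 4 = 7.2609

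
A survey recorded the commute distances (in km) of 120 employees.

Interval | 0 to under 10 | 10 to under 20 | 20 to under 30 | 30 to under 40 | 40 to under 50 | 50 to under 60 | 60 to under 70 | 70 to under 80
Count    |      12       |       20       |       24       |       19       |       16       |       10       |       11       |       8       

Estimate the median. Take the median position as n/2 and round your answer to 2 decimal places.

Cumulative frequencies: 12, 32, 56, 75, 91, 101, 112, 120
n = 120; position = n/2 = 60.
This falls in the class 30 to under 40: L = 30, F = 56, f = 19, h = 10.
Median ≈ 30 + ((60 − 56) / 19) × 10 = 32.1053

32.11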